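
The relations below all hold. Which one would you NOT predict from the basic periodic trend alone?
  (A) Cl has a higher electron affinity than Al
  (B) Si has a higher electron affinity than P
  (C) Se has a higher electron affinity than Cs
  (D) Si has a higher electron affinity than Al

The general trend: electron affinity increases across a period and decreases down a group.
(A) Cl (period 3, group 17) vs Al (period 3, group 13): the stated order agrees with the simple trend.
(B) Si (period 3, group 14) vs P (period 3, group 15): the stated order contradicts the simple trend.
(C) Se (period 4, group 16) vs Cs (period 6, group 1): the stated order agrees with the simple trend.
(D) Si (period 3, group 14) vs Al (period 3, group 13): the stated order agrees with the simple trend.
The exception is (B): adding an electron to P's half-filled 3p³ is unfavourable, so Si (3p²) has the more exothermic EA.

(B)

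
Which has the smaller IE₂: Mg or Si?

Mg

IE_2 is the cost of taking one more electron from the +1 cation: Mg⁺ still has 1 valence electron; Si⁺ still has 3 valence electrons.
All are still removing valence electrons, so compare the +1 ions as you would atoms: IE_2 generally rises across a period (higher Z_eff) and falls down a group (larger shell), subject to the usual subshell exceptions.
Valence configurations: Mg⁺ [Ne]3s¹, Si⁺ [Ne]3s²3p¹.
The numbers (kJ/mol): Mg 1451, Si 1577.
So the second ionization energies run Mg < Si.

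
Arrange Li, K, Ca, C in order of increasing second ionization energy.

The second ionization energy removes an electron from the +1 ion. For each element: Li⁺ is the bare [He] core; K⁺ is the bare [Ar] core; Ca⁺ still has 1 valence electron; C⁺ still has 3 valence electrons.
Pulling an electron out of a noble-gas core costs far more than removing a remaining valence electron, so K and Li sit at the high end of IE_2.
Valence configurations: Ca⁺ [Ar]4s¹, C⁺ [He]2s²2p¹.
Tabulated IE_2 (kJ/mol): Li 7298, K 3052, Ca 1145, C 2353.
So the second ionization energies run Ca < C < K < Li.

Ca < C < K < Li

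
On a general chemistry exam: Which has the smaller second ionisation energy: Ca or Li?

The second ionization energy removes an electron from the +1 ion. For each element: Ca⁺ still has 1 valence electron; Li⁺ is the bare [He] core.
Core electrons are held far more tightly than valence electrons, so Li tops the IE_2 order.
The numbers (kJ/mol): Ca 1145, Li 7298.
Putting it together, IE_2: Ca < Li.

Ca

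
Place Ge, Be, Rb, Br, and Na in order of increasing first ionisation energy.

Rb < Na < Ge < Be < Br

First ionization energy rises across a period (greater Z_eff holds electrons more tightly) and falls down a group (valence electrons are farther from the nucleus).
These span different periods and groups, so the two trends combine.
Na > Rb: Na sits above Rb in group 1, so the down-group effect alone puts Na higher.
Ge > Na: the two effects oppose for this pair; the across-period effect wins (762 vs 496 kJ/mol).
Be > Ge: period and group pull opposite ways; the down-group shift dominates (900 vs 762 kJ/mol).
Br > Be: period and group pull opposite ways; the across-period shift dominates (1140 vs 900 kJ/mol).
For reference (kJ/mol): Be 900, Na 496, Ge 762, Br 1140, Rb 403.
So from lowest to highest: Rb < Na < Ge < Be < Br.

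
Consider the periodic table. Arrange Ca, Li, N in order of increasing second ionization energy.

Consider each +1 ion: Ca⁺ still has 1 valence electron; Li⁺ is the bare [He] core; N⁺ still has 4 valence electrons.
Core electrons are held far more tightly than valence electrons, so Li tops the IE_2 order.
Valence configurations: Ca⁺ [Ar]4s¹, N⁺ [He]2s²2p².
Approximate IE_2 values (kJ/mol): Ca 1145, Li 7298, N 2856.
Putting it together, IE_2: Ca < N < Li.

Ca, N, Li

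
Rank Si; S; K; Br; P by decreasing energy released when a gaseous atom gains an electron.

Br, S, Si, P, K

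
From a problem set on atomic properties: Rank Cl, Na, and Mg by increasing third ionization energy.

The third ionization energy removes an electron from the +2 ion. For each element: Cl²⁺ still has 5 valence electrons; Na²⁺ is already 1 electron into the core; Mg²⁺ is the bare [Ne] core.
Pulling an electron out of a noble-gas core costs far more than removing a remaining valence electron, so Na and Mg sit at the high end of IE_3.
Approximate IE_3 values (kJ/mol): Cl 3822, Na 6910, Mg 7733.
So the third ionization energies run Cl < Na < Mg.

Cl < Na < Mg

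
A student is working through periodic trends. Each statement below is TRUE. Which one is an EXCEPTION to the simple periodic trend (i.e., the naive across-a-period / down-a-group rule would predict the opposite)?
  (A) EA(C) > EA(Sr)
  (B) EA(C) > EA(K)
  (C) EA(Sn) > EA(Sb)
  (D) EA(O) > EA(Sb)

(C)

The general trend: electron affinity increases across a period and decreases down a group.
(A) C (period 2, group 14) vs Sr (period 5, group 2): the stated order agrees with the simple trend.
(B) C (period 2, group 14) vs K (period 4, group 1): the stated order agrees with the simple trend.
(C) Sn (period 5, group 14) vs Sb (period 5, group 15): the stated order contradicts the simple trend.
(D) O (period 2, group 16) vs Sb (period 5, group 15): the stated order agrees with the simple trend.
The exception is (C): adding an electron to Sb's half-filled 5p³ is unfavourable, so Sn has the more exothermic EA.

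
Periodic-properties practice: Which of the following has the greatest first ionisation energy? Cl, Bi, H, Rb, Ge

H

H is in period 1, group 1; Cl is in period 3, group 17; Ge is in period 4, group 14; Rb is in period 5, group 1; Bi is in period 6, group 15.
IE₁ increases left→right with effective nuclear charge and decreases top→bottom as the valence shell moves farther out.
These span different periods and groups, so the two trends combine.
Bi > Rb: the two effects oppose for this pair; the across-period effect wins (703 vs 403 kJ/mol).
Ge > Bi: the two effects oppose for this pair; the down-group effect wins (762 vs 703 kJ/mol).
Cl > Ge: relative to Ge, both the across-period and down-group shifts push Cl's first ionization energy up.
H > Cl: period and group pull opposite ways; the down-group shift dominates (1312 vs 1251 kJ/mol).
Approximate values (kJ/mol): H 1312, Cl 1251, Ge 762, Rb 403, Bi 703.
The greatest first ionisation energy among these belongs to H.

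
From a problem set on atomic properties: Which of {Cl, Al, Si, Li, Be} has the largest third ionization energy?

After 2 electrons have been removed, what remains? Cl²⁺ still has 5 valence electrons; Al²⁺ still has 1 valence electron; Si²⁺ still has 2 valence electrons; Li²⁺ is already 1 electron into the core; Be²⁺ is the bare [He] core.
Core electrons are held far more tightly than valence electrons, so Li and Be top the IE_3 order.
Valence configurations: Cl²⁺ [Ne]3s²3p³, Al²⁺ [Ne]3s¹, Si²⁺ [Ne]3s².
Tabulated IE_3 (kJ/mol): Cl 3822, Al 2745, Si 3232, Li 11815, Be 14849.
Putting it together, IE_3: Al < Si < Cl < Li < Be.

Be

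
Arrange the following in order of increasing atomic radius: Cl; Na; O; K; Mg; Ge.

O, Cl, Ge, Mg, Na, K

Atomic radius shrinks across a period as nuclear charge pulls the same shell inward, and grows down a group as new shells are added.
These span different periods and groups, so the two trends combine.
Cl > O: period and group pull opposite ways; the down-group shift dominates (99 vs 63 pm).
Ge > Cl: both effects reinforce here, so Ge is clearly the larger of the two.
Mg > Ge: the two effects oppose for this pair; the across-period effect wins (139 vs 121 pm).
Na > Mg: both are in period 3; the period trend gives Na the larger value.
K > Na: they share group 1; the group trend gives K the larger value.
Tabulated atomic radius (pm): O 63, Na 155, Mg 139, Cl 99, K 196, Ge 121.
So from smallest to largest: O < Cl < Ge < Mg < Na < K.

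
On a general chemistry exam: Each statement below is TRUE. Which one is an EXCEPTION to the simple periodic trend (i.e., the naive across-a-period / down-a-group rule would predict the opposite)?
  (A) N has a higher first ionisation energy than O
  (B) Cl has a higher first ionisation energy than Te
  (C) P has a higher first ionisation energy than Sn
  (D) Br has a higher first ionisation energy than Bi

The general trend: first ionisation energy increases across a period and decreases down a group.
(A) N (period 2, group 15) vs O (period 2, group 16): the stated order contradicts the simple trend.
(B) Cl (period 3, group 17) vs Te (period 5, group 16): the stated order agrees with the simple trend.
(C) P (period 3, group 15) vs Sn (period 5, group 14): the stated order agrees with the simple trend.
(D) Br (period 4, group 17) vs Bi (period 6, group 15): the stated order agrees with the simple trend.
The exception is (A): pairing an electron in O's 2p⁴ costs repulsion energy, so O ionizes more easily than half-filled N (2p³).

(A)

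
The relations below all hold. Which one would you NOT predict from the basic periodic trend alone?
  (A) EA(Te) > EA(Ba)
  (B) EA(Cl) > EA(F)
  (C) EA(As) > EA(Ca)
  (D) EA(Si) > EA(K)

The general trend: electron affinity increases across a period and decreases down a group.
(A) Te (period 5, group 16) vs Ba (period 6, group 2): the stated order agrees with the simple trend.
(B) Cl (period 3, group 17) vs F (period 2, group 17): the stated order contradicts the simple trend.
(C) As (period 4, group 15) vs Ca (period 4, group 2): the stated order agrees with the simple trend.
(D) Si (period 3, group 14) vs K (period 4, group 1): the stated order agrees with the simple trend.
The exception is (B): F's small 2p subshell makes the incoming electron feel strong e⁻–e⁻ repulsion, so Cl actually releases more energy on gaining an electron.

(B)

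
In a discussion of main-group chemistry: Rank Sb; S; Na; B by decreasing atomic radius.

B is in period 2, group 13; Na is in period 3, group 1; S is in period 3, group 16; Sb is in period 5, group 15.
Across a period the added protons contract the valence shell; down a group each new principal shell makes the atom larger.
Here both period and group differ, so the two effects have to be weighed against each other.
S > B: the two effects oppose for this pair; the down-group effect wins (103 vs 85 pm).
Sb > S: both effects reinforce here, so Sb is clearly the larger of the two.
Na > Sb: the two effects oppose for this pair; the across-period effect wins (155 vs 140 pm).
For reference (pm): B 85, Na 155, S 103, Sb 140.
So from largest to smallest: Na > Sb > S > B.

Na > Sb > S > B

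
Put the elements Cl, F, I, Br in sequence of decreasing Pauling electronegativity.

F > Cl > Br > I

Atoms toward the upper right of the periodic table pull bonding electrons most strongly.
All are in group 17, so electronegativity increases up the group.
So from highest to lowest: F > Cl > Br > I.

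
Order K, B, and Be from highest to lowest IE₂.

Consider each +1 ion: K⁺ is the bare [Ar] core; B⁺ still has 2 valence electrons; Be⁺ still has 1 valence electron.
Breaking into a closed-shell core is much more expensive than removing a leftover valence electron — K has the largest IE_2 here.
Valence configurations: B⁺ [He]2s², Be⁺ [He]2s¹.
The numbers (kJ/mol): K 3052, B 2427, Be 1757.
Hence IE_2: Be < B < K.

K > B > Be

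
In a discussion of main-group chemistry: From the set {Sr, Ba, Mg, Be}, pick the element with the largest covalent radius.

Ba

Be is in period 2, group 2; Mg is in period 3, group 2; Sr is in period 5, group 2; Ba is in period 6, group 2.
Atomic radius shrinks across a period as nuclear charge pulls the same shell inward, and grows down a group as new shells are added.
All are in group 2, so atomic radius increases down the group.
The largest covalent radius among these belongs to Ba.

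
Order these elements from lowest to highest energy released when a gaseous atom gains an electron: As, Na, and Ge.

Na is in period 3, group 1; Ge is in period 4, group 14; As is in period 4, group 15.
Electron affinity generally becomes more exothermic across a period toward the halogens and less exothermic down a group.
Here both period and group differ, so the two effects have to be weighed against each other.
As > Na: period and group pull opposite ways; the across-period shift dominates (78 vs 53 kJ/mol).
Ge > As: this pair runs against the simple trend — see the exception note.
Note the exception: Ge has a higher electron affinity than As, contrary to the simple trend — adding an electron to As's half-filled 4p³ is unfavourable, so Ge (4p²) has the more exothermic EA.
Tabulated electron affinity (kJ/mol): Na 53, Ge 119, As 78.
So from lowest to highest: Na < As < Ge.

Na, As, Ge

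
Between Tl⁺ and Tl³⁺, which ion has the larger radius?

Tl⁺

Both ions have Z = 81 protons, but Tl³⁺ has lost more electrons, so its remaining electrons feel a larger effective nuclear charge per electron and are pulled in more tightly.
Higher positive charge → smaller ion, so Tl⁺ > Tl³⁺.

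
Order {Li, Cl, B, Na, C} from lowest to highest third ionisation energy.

B, Cl, C, Na, Li

The third ionization energy removes an electron from the +2 ion. For each element: Li²⁺ is already 1 electron into the core; Cl²⁺ still has 5 valence electrons; B²⁺ still has 1 valence electron; Na²⁺ is already 1 electron into the core; C²⁺ still has 2 valence electrons.
Core electrons are held far more tightly than valence electrons, so Na and Li top the IE_3 order.
Valence configurations: Cl²⁺ [Ne]3s²3p³, B²⁺ [He]2s¹, C²⁺ [He]2s².
The numbers (kJ/mol): Li 11815, Cl 3822, B 3660, Na 6910, C 4620.
Overall IE_3 order: B < Cl < C < Na < Li.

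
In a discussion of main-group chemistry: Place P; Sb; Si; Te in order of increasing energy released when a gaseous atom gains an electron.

P < Sb < Si < Te

Si is in period 3, group 14; P is in period 3, group 15; Sb is in period 5, group 15; Te is in period 5, group 16.
Electron affinity generally becomes more exothermic across a period toward the halogens and less exothermic down a group.
Here both period and group differ, so the two effects have to be weighed against each other.
Sb > P: this pair runs against the simple trend — see the exception note.
Si > Sb: period and group pull opposite ways; the down-group shift dominates (134 vs 103 kJ/mol).
Te > Si: period and group pull opposite ways; the across-period shift dominates (190 vs 134 kJ/mol).
Note the exception: Sb has a higher electron affinity than P, contrary to the simple trend — both are half-filled np³, but the pairing/repulsion penalty for the added electron shrinks as the p orbitals become larger and more diffuse down the group, and for Sb that outweighs the weaker nuclear attraction.
Note the exception: Si has a higher electron affinity than P, contrary to the simple trend — adding an electron to P's half-filled 3p³ is unfavourable, so Si (3p²) has the more exothermic EA.
For reference (kJ/mol): Si 134, P 72, Sb 103, Te 190.
So from lowest to highest: P < Sb < Si < Te.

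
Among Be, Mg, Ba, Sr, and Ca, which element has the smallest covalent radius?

Be is in period 2, group 2; Mg is in period 3, group 2; Ca is in period 4, group 2; Sr is in period 5, group 2; Ba is in period 6, group 2.
Moving right in a period, electrons are added to the same shell under a stronger nuclear pull, so atoms get smaller; moving down, a new shell is opened and atoms get larger.
All are in group 2, so atomic radius increases down the group.
The smallest covalent radius among these belongs to Be.

Be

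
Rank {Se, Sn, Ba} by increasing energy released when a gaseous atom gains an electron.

Se is in period 4, group 16; Sn is in period 5, group 14; Ba is in period 6, group 2.
Atoms with high Z_eff and room in the valence shell (especially the halogens) have the most exothermic electron affinities.
Here both period and group differ, so the two effects have to be weighed against each other.
Sn > Ba: relative to Ba, both the across-period and down-group shifts push Sn's electron affinity up.
Se > Sn: both effects reinforce here, so Se is clearly the higher of the two.
For reference (kJ/mol): Se 195, Sn 107, Ba 14.
So from lowest to highest: Ba < Sn < Se.

Ba < Sn < Se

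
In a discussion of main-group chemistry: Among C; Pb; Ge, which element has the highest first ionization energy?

C

C is in period 2, group 14; Ge is in period 4, group 14; Pb is in period 6, group 14.
Removing the outermost electron gets harder across a period and easier down a group.
All are in group 14, so first ionization energy increases up the group.
The highest first ionization energy among these belongs to C.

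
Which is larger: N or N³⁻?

Forming N³⁻ adds 3 electrons to N. More electron–electron repulsion in the same shell, with unchanged nuclear charge, lets the cloud expand.
An anion is larger than its parent atom: N³⁻ > N.

N³⁻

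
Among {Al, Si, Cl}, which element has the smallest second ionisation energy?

Consider each +1 ion: Al⁺ still has 2 valence electrons; Si⁺ still has 3 valence electrons; Cl⁺ still has 6 valence electrons.
All are still removing valence electrons, so compare the +1 ions as you would atoms: IE_2 generally rises across a period (higher Z_eff) and falls down a group (larger shell), subject to the usual subshell exceptions.
Valence configurations: Al⁺ [Ne]3s², Si⁺ [Ne]3s²3p¹, Cl⁺ [Ne]3s²3p⁴.
Si⁺ loses a lone 3p electron whereas Al⁺ must break into a filled 3s² pair, so IE_2(Al) > IE_2(Si) even though Si has the higher nuclear charge.
Approximate IE_2 values (kJ/mol): Al 1817, Si 1577, Cl 2298.
Putting it together, IE_2: Si < Al < Cl.

Si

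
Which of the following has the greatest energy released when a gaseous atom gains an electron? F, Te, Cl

Cl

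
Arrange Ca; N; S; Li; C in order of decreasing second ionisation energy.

Li > N > C > S > Ca

IE_2 is the cost of taking one more electron from the +1 cation: Ca⁺ still has 1 valence electron; N⁺ still has 4 valence electrons; S⁺ still has 5 valence electrons; Li⁺ is the bare [He] core; C⁺ still has 3 valence electrons.
Pulling an electron out of a noble-gas core costs far more than removing a remaining valence electron, so Li sits at the high end of IE_2.
Valence configurations: Ca⁺ [Ar]4s¹, N⁺ [He]2s²2p², S⁺ [Ne]3s²3p³, C⁺ [He]2s²2p¹.
Approximate IE_2 values (kJ/mol): Ca 1145, N 2856, S 2252, Li 7298, C 2353.
So the second ionization energies run Ca < S < C < N < Li.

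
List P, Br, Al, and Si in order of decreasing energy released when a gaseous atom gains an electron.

Br > Si > P > Al

Al is in period 3, group 13; Si is in period 3, group 14; P is in period 3, group 15; Br is in period 4, group 17.
Adding an electron releases more energy for atoms nearer the top right (short of the noble gases).
Here both period and group differ, so the two effects have to be weighed against each other.
P > Al: both are in period 3; the period trend gives P the larger value.
Si > P: this pair runs against the simple trend — see the exception note.
Br > Si: period and group pull opposite ways; the across-period shift dominates (325 vs 134 kJ/mol).
Note the exception: Si has a higher electron affinity than P, contrary to the simple trend — adding an electron to P's half-filled 3p³ is unfavourable, so Si (3p²) has the more exothermic EA.
Approximate values (kJ/mol): Al 42, Si 134, P 72, Br 325.
So from highest to lowest: Br > Si > P > Al.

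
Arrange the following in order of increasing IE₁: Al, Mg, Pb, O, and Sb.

Al < Pb < Mg < Sb < O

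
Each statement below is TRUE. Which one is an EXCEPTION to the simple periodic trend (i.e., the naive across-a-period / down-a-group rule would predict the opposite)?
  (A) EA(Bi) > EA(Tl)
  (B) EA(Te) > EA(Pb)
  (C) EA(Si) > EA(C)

The general trend: electron affinity increases across a period and decreases down a group.
(A) Bi (period 6, group 15) vs Tl (period 6, group 13): the stated order agrees with the simple trend.
(B) Te (period 5, group 16) vs Pb (period 6, group 14): the stated order agrees with the simple trend.
(C) Si (period 3, group 14) vs C (period 2, group 14): the stated order contradicts the simple trend.
The exception is (C): Si's larger, more diffuse 3p orbitals accept an added electron slightly more readily than C's compact 2p.

(C)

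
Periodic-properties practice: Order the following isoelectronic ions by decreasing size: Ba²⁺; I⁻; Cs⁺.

I⁻, Cs⁺, Ba²⁺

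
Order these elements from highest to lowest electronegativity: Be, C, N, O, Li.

O > N > C > Be > Li

Atoms toward the upper right of the periodic table pull bonding electrons most strongly.
All lie in period 2, so electronegativity increases left to right.
So from highest to lowest: O > N > C > Be > Li.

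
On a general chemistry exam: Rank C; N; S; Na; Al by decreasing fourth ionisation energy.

Al, Na, N, C, S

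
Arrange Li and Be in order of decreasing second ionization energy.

IE_2 is the cost of taking one more electron from the +1 cation: Li⁺ is the bare [He] core; Be⁺ still has 1 valence electron.
Core electrons are held far more tightly than valence electrons, so Li tops the IE_2 order.
The numbers (kJ/mol): Li 7298, Be 1757.
Hence IE_2: Be < Li.

Li, Be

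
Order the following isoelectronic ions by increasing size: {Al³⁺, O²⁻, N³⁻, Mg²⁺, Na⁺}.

Al³⁺, Mg²⁺, Na⁺, O²⁻, N³⁻

All of these have 10 electrons, so size is governed by nuclear charge alone: the more protons, the stronger the pull on the same electron cloud, and the smaller the ion.
Nuclear charges: Al³⁺ (Z=13), Mg²⁺ (Z=12), Na⁺ (Z=11), O²⁻ (Z=8), N³⁻ (Z=7).
Smallest to largest: Al³⁺ < Mg²⁺ < Na⁺ < O²⁻ < N³⁻.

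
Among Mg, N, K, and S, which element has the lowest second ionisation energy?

The second ionization energy removes an electron from the +1 ion. For each element: Mg⁺ still has 1 valence electron; N⁺ still has 4 valence electrons; K⁺ is the bare [Ar] core; S⁺ still has 5 valence electrons.
Breaking into a closed-shell core is much more expensive than removing a leftover valence electron — K has the largest IE_2 here.
Valence configurations: Mg⁺ [Ne]3s¹, N⁺ [He]2s²2p², S⁺ [Ne]3s²3p³.
Approximate IE_2 values (kJ/mol): Mg 1451, N 2856, K 3052, S 2252.
Overall IE_2 order: Mg < S < N < K.

Mg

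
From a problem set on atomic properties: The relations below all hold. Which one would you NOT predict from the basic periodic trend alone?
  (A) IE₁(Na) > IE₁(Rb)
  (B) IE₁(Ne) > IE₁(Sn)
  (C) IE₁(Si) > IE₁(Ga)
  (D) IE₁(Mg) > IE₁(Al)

The general trend: first ionization energy increases across a period and decreases down a group.
(A) Na (period 3, group 1) vs Rb (period 5, group 1): the stated order agrees with the simple trend.
(B) Ne (period 2, group 18) vs Sn (period 5, group 14): the stated order agrees with the simple trend.
(C) Si (period 3, group 14) vs Ga (period 4, group 13): the stated order agrees with the simple trend.
(D) Mg (period 3, group 2) vs Al (period 3, group 13): the stated order contradicts the simple trend.
The exception is (D): Al's single 3p electron is easier to remove than one from Mg's filled 3s².

(D)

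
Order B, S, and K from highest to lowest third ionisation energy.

K > B > S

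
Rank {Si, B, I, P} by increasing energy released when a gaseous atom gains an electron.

B, P, Si, I

B is in period 2, group 13; Si is in period 3, group 14; P is in period 3, group 15; I is in period 5, group 17.
Electron affinity generally becomes more exothermic across a period toward the halogens and less exothermic down a group.
Neither a single period nor a single group — weigh both effects.
P > B: period and group pull opposite ways; the across-period shift dominates (72 vs 27 kJ/mol).
Si > P: this pair runs against the simple trend — see the exception note.
I > Si: period and group pull opposite ways; the across-period shift dominates (295 vs 134 kJ/mol).
Note the exception: Si has a higher electron affinity than P, contrary to the simple trend — adding an electron to P's half-filled 3p³ is unfavourable, so Si (3p²) has the more exothermic EA.
Tabulated electron affinity (kJ/mol): B 27, Si 134, P 72, I 295.
So from lowest to highest: B < P < Si < I.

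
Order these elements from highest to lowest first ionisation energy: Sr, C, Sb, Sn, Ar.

C is in period 2, group 14; Ar is in period 3, group 18; Sr is in period 5, group 2; Sn is in period 5, group 14; Sb is in period 5, group 15.
IE₁ increases left→right with effective nuclear charge and decreases top→bottom as the valence shell moves farther out.
Here both period and group differ, so the two effects have to be weighed against each other.
Sn > Sr: Sn lies to the right of Sr in period 5, so the across-period effect alone puts Sn higher.
Sb > Sn: Sb lies to the right of Sn in period 5, so the across-period effect alone puts Sb higher.
C > Sb: the two effects oppose for this pair; the down-group effect wins (1086 vs 831 kJ/mol).
Ar > C: the two effects oppose for this pair; the across-period effect wins (1521 vs 1086 kJ/mol).
Approximate values (kJ/mol): C 1086, Ar 1521, Sr 550, Sn 709, Sb 831.
So from highest to lowest: Ar > C > Sb > Sn > Sr.

Ar > C > Sb > Sn > Sr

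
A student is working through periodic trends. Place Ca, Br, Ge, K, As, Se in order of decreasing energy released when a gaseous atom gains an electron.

Br > Se > Ge > As > K > Ca

K is in period 4, group 1; Ca is in period 4, group 2; Ge is in period 4, group 14; As is in period 4, group 15; Se is in period 4, group 16; Br is in period 4, group 17.
Atoms with high Z_eff and room in the valence shell (especially the halogens) have the most exothermic electron affinities.
All lie in period 4; the across-period trend (electron affinity increases left to right) applies, with the exception below.
Note the exception: K has a higher electron affinity than Ca, contrary to the simple trend — adding an electron to Ca (ns²) has to open a new, higher-energy np subshell, which is unfavourable.
Note the exception: Ge has a higher electron affinity than As, contrary to the simple trend — adding an electron to As's half-filled 4p³ is unfavourable, so Ge (4p²) has the more exothermic EA.
For reference (kJ/mol): K 48, Ca 2, Ge 119, As 78, Se 195, Br 325.
So from highest to lowest: Br > Se > Ge > As > K > Ca.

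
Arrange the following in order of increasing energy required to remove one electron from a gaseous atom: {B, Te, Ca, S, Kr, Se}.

B is in period 2, group 13; S is in period 3, group 16; Ca is in period 4, group 2; Se is in period 4, group 16; Kr is in period 4, group 18; Te is in period 5, group 16.
Removing the outermost electron gets harder across a period and easier down a group.
Here both period and group differ, so the two effects have to be weighed against each other.
B > Ca: relative to Ca, both the across-period and down-group shifts push B's first ionization energy up.
Te > B: the two effects oppose for this pair; the across-period effect wins (869 vs 801 kJ/mol).
Se > Te: they share group 16; the group trend gives Se the larger value.
S > Se: S sits above Se in group 16, so the down-group effect alone puts S higher.
Kr > S: the two effects oppose for this pair; the across-period effect wins (1351 vs 1000 kJ/mol).
Tabulated first ionization energy (kJ/mol): B 801, S 1000, Ca 590, Se 941, Kr 1351, Te 869.
So from lowest to highest: Ca < B < Te < Se < S < Kr.

Ca < B < Te < Se < S < Kr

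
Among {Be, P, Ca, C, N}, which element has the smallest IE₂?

Ca

The second ionization energy removes an electron from the +1 ion. For each element: Be⁺ still has 1 valence electron; P⁺ still has 4 valence electrons; Ca⁺ still has 1 valence electron; C⁺ still has 3 valence electrons; N⁺ still has 4 valence electrons.
All are still removing valence electrons, so compare the +1 ions as you would atoms: IE_2 generally rises across a period (higher Z_eff) and falls down a group (larger shell), subject to the usual subshell exceptions.
Valence configurations: Be⁺ [He]2s¹, P⁺ [Ne]3s²3p², Ca⁺ [Ar]4s¹, C⁺ [He]2s²2p¹, N⁺ [He]2s²2p².
Tabulated IE_2 (kJ/mol): Be 1757, P 1907, Ca 1145, C 2353, N 2856.
Hence IE_2: Ca < Be < P < C < N.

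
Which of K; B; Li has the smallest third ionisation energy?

B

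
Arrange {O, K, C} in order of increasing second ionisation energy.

The second ionization energy removes an electron from the +1 ion. For each element: O⁺ still has 5 valence electrons; K⁺ is the bare [Ar] core; C⁺ still has 3 valence electrons.
Usually core removal costs more than valence removal, but here the competition is close: a tightly held n=2 valence electron can cost more to remove than an n=3 core electron, so the actual values have to decide it.
Valence configurations: O⁺ [He]2s²2p³, C⁺ [He]2s²2p¹.
The numbers (kJ/mol): O 3388, K 3052, C 2353.
Putting it together, IE_2: C < K < O.

C < K < O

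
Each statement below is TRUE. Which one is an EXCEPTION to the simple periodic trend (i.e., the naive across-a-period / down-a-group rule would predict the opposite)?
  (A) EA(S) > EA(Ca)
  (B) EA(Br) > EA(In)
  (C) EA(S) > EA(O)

(C)

The general trend: electron affinity increases across a period and decreases down a group.
(A) S (period 3, group 16) vs Ca (period 4, group 2): the stated order agrees with the simple trend.
(B) Br (period 4, group 17) vs In (period 5, group 13): the stated order agrees with the simple trend.
(C) S (period 3, group 16) vs O (period 2, group 16): the stated order contradicts the simple trend.
The exception is (C): the compact 2p subshell of O repels the added electron more than S's larger 3p does.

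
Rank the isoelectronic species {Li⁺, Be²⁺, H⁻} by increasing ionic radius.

All of these have 2 electrons, so size is governed by nuclear charge alone: the more protons, the stronger the pull on the same electron cloud, and the smaller the ion.
Nuclear charges: Be²⁺ (Z=4), Li⁺ (Z=3), H⁻ (Z=1).
Smallest to largest: Be²⁺ < Li⁺ < H⁻.

Be²⁺ < Li⁺ < H⁻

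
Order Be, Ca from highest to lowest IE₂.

The second ionization energy removes an electron from the +1 ion. For each element: Be⁺ still has 1 valence electron; Ca⁺ still has 1 valence electron.
All are still removing valence electrons, so compare the +1 ions as you would atoms: IE_2 generally rises across a period (higher Z_eff) and falls down a group (larger shell), subject to the usual subshell exceptions.
Valence configurations: Be⁺ [He]2s¹, Ca⁺ [Ar]4s¹.
The numbers (kJ/mol): Be 1757, Ca 1145.
So the second ionization energies run Ca < Be.

Be > Ca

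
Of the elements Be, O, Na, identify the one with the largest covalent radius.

Na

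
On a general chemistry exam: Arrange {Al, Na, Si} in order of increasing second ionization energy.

Consider each +1 ion: Al⁺ still has 2 valence electrons; Na⁺ is the bare [Ne] core; Si⁺ still has 3 valence electrons.
Core electrons are held far more tightly than valence electrons, so Na tops the IE_2 order.
Valence configurations: Al⁺ [Ne]3s², Si⁺ [Ne]3s²3p¹.
Si⁺ loses a lone 3p electron whereas Al⁺ must break into a filled 3s² pair, so IE_2(Al) > IE_2(Si) even though Si has the higher nuclear charge.
The numbers (kJ/mol): Al 1817, Na 4562, Si 1577.
Overall IE_2 order: Si < Al < Na.

Si < Al < Na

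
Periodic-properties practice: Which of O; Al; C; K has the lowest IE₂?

Al

Consider each +1 ion: O⁺ still has 5 valence electrons; Al⁺ still has 2 valence electrons; C⁺ still has 3 valence electrons; K⁺ is the bare [Ar] core.
Usually core removal costs more than valence removal, but here the competition is close: a tightly held n=2 valence electron can cost more to remove than an n=3 core electron, so the actual values have to decide it.
Valence configurations: O⁺ [He]2s²2p³, Al⁺ [Ne]3s², C⁺ [He]2s²2p¹.
The numbers (kJ/mol): O 3388, Al 1817, C 2353, K 3052.
So the second ionization energies run Al < C < K < O.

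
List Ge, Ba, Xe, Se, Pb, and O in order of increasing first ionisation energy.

O is in period 2, group 16; Ge is in period 4, group 14; Se is in period 4, group 16; Xe is in period 5, group 18; Ba is in period 6, group 2; Pb is in period 6, group 14.
Across a period the outer electron is held more tightly (higher IE₁); down a group it sits in a higher shell, more shielded, and comes off more easily.
Here both period and group differ, so the two effects have to be weighed against each other.
Pb > Ba: Pb lies to the right of Ba in period 6, so the across-period effect alone puts Pb higher.
Ge > Pb: Ge sits above Pb in group 14, so the down-group effect alone puts Ge higher.
Se > Ge: both are in period 4; the period trend gives Se the larger value.
Xe > Se: period and group pull opposite ways; the across-period shift dominates (1170 vs 941 kJ/mol).
O > Xe: period and group pull opposite ways; the down-group shift dominates (1314 vs 1170 kJ/mol).
Tabulated first ionization energy (kJ/mol): O 1314, Ge 762, Se 941, Xe 1170, Ba 503, Pb 716.
So from lowest to highest: Ba < Pb < Ge < Se < Xe < O.

Ba < Pb < Ge < Se < Xe < O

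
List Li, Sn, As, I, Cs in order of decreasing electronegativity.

Li is in period 2, group 1; As is in period 4, group 15; Sn is in period 5, group 14; I is in period 5, group 17; Cs is in period 6, group 1.
EN rises left→right (higher Z_eff, smaller atoms) and falls top→bottom (larger, more shielded atoms).
Neither a single period nor a single group — weigh both effects.
Li > Cs: they share group 1; the group trend gives Li the larger value.
Sn > Li: period and group pull opposite ways; the across-period shift dominates (1.96 vs 0.98).
As > Sn: relative to Sn, both the across-period and down-group shifts push As's electronegativity up.
I > As: period and group pull opposite ways; the across-period shift dominates (2.66 vs 2.18).
For reference (Pauling): Li 0.98, As 2.18, Sn 1.96, I 2.66, Cs 0.79.
So from highest to lowest: I > As > Sn > Li > Cs.

I, As, Sn, Li, Cs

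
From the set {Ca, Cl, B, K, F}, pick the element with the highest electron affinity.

Cl

EA tends to increase across a period and decrease down a group, though the pattern is less regular than for IE or radius.
Neither a single period nor a single group — weigh both effects.
B > Ca: both effects reinforce here, so B is clearly the higher of the two.
K > B: this pair runs against the simple trend — see the exception note.
F > K: both effects reinforce here, so F is clearly the higher of the two.
Cl > F: this pair runs against the simple trend — see the exception note.
Note the exception: K has a higher electron affinity than B, contrary to the simple trend — B's ns²np¹ configuration gives only a small electron affinity — the sparsely filled np subshell binds an added electron weakly.
Note the exception: Cl has a higher electron affinity than F, contrary to the simple trend — F's small 2p subshell makes the incoming electron feel strong e⁻–e⁻ repulsion, so Cl actually releases more energy on gaining an electron.
Note the exception: K has a higher electron affinity than Ca, contrary to the simple trend — adding an electron to Ca (ns²) has to open a new, higher-energy np subshell, which is unfavourable.
For reference (kJ/mol): B 27, F 328, Cl 349, K 48, Ca 2.
The highest electron affinity among these belongs to Cl.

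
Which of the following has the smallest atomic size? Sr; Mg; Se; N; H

H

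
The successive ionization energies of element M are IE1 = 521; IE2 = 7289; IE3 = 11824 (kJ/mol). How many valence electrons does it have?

Look for the largest jump between consecutive ionization energies: IE2/IE1 ≈ 14.0, far larger than any earlier ratio.
That jump marks the point where a core electron is being removed. So the atom has 1 valence electron.

1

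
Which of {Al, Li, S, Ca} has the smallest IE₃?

The third ionization energy removes an electron from the +2 ion. For each element: Al²⁺ still has 1 valence electron; Li²⁺ is already 1 electron into the core; S²⁺ still has 4 valence electrons; Ca²⁺ is the bare [Ar] core.
Breaking into a closed-shell core is much more expensive than removing a leftover valence electron — Ca and Li have the largest IE_3 here.
Valence configurations: Al²⁺ [Ne]3s¹, S²⁺ [Ne]3s²3p².
The numbers (kJ/mol): Al 2745, Li 11815, S 3357, Ca 4912.
Hence IE_3: Al < S < Ca < Li.

Al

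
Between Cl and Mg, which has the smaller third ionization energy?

After 2 electrons have been removed, what remains? Cl²⁺ still has 5 valence electrons; Mg²⁺ is the bare [Ne] core.
Breaking into a closed-shell core is much more expensive than removing a leftover valence electron — Mg has the largest IE_3 here.
Tabulated IE_3 (kJ/mol): Cl 3822, Mg 7733.
Overall IE_3 order: Cl < Mg.

Cl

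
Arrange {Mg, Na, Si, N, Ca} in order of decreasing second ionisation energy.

The second ionization energy removes an electron from the +1 ion. For each element: Mg⁺ still has 1 valence electron; Na⁺ is the bare [Ne] core; Si⁺ still has 3 valence electrons; N⁺ still has 4 valence electrons; Ca⁺ still has 1 valence electron.
Pulling an electron out of a noble-gas core costs far more than removing a remaining valence electron, so Na sits at the high end of IE_2.
Valence configurations: Mg⁺ [Ne]3s¹, Si⁺ [Ne]3s²3p¹, N⁺ [He]2s²2p², Ca⁺ [Ar]4s¹.
The numbers (kJ/mol): Mg 1451, Na 4562, Si 1577, N 2856, Ca 1145.
Putting it together, IE_2: Ca < Mg < Si < N < Na.

Na > N > Si > Mg > Ca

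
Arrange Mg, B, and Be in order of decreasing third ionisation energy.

Be > Mg > B

IE_3 is the cost of taking one more electron from the +2 cation: Mg²⁺ is the bare [Ne] core; B²⁺ still has 1 valence electron; Be²⁺ is the bare [He] core.
Pulling an electron out of a noble-gas core costs far more than removing a remaining valence electron, so Mg and Be sit at the high end of IE_3.
Tabulated IE_3 (kJ/mol): Mg 7733, B 3660, Be 14849.
Putting it together, IE_3: B < Mg < Be.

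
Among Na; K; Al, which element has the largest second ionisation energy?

Na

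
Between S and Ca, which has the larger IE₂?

The second ionization energy removes an electron from the +1 ion. For each element: S⁺ still has 5 valence electrons; Ca⁺ still has 1 valence electron.
All are still removing valence electrons, so compare the +1 ions as you would atoms: IE_2 generally rises across a period (higher Z_eff) and falls down a group (larger shell), subject to the usual subshell exceptions.
Valence configurations: S⁺ [Ne]3s²3p³, Ca⁺ [Ar]4s¹.
Tabulated IE_2 (kJ/mol): S 2252, Ca 1145.
Hence IE_2: Ca < S.

S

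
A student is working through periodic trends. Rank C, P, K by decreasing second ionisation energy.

K > C > P

Consider each +1 ion: C⁺ still has 3 valence electrons; P⁺ still has 4 valence electrons; K⁺ is the bare [Ar] core.
Pulling an electron out of a noble-gas core costs far more than removing a remaining valence electron, so K sits at the high end of IE_2.
Valence configurations: C⁺ [He]2s²2p¹, P⁺ [Ne]3s²3p².
Tabulated IE_2 (kJ/mol): C 2353, P 1907, K 3052.
Hence IE_2: P < C < K.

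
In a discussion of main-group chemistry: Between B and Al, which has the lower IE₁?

Al

Across a period the outer electron is held more tightly (higher IE₁); down a group it sits in a higher shell, more shielded, and comes off more easily.
All are in group 13, so first ionization energy increases up the group.
So Al has the lower IE₁ (Al < B).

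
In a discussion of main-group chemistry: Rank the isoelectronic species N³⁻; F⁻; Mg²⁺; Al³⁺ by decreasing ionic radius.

All of these have 10 electrons, so size is governed by nuclear charge alone: the more protons, the stronger the pull on the same electron cloud, and the smaller the ion.
Nuclear charges: Al³⁺ (Z=13), Mg²⁺ (Z=12), F⁻ (Z=9), N³⁻ (Z=7).
Largest to smallest: N³⁻ > F⁻ > Mg²⁺ > Al³⁺.

N³⁻ > F⁻ > Mg²⁺ > Al³⁺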